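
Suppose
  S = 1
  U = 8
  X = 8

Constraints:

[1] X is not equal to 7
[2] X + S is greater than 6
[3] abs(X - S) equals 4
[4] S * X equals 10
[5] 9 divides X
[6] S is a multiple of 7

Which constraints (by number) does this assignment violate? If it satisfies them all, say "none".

[1] X = 8, and 8 ≠ 7  true
[2] X + S = 8 + 1 = 9; 9 > 6  true
[3] abs(8 - 1) = 7, not 4  false
[4] S * X = 1 * 8 = 8, not 10  false
[5] 8 = 9*0 + 8, so 9 does not divide 8  false
[6] 1 = 7*0 + 1, so 7 does not divide 1  false

The assignment fails constraints 3, 4, 5, and 6.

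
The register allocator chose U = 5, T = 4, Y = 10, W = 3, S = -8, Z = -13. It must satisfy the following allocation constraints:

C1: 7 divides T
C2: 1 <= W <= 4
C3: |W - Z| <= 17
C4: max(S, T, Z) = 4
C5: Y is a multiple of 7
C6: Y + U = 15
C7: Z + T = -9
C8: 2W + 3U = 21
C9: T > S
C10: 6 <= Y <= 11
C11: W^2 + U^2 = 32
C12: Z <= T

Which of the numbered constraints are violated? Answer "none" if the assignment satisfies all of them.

C1: 4 = 7*0 + 4, so 7 does not divide 4  false
C2: W = 3 lies in [1, 4]  true
C3: |3 - (-13)| = 16; 16 ≤ 17  true
C4: max(-8, 4, -13) = 4  true
C5: 10 = 7*1 + 3, so 7 does not divide 10  false
C6: Y + U = 10 + 5 = 15  true
C7: Z + T = -13 + 4 = -9  true
C8: 2W + 3U = 2(3) + 3(5) = 21  true
C9: T = 4, S = -8; 4 > -8  true
C10: Y = 10 lies in [6, 11]  true
C11: W^2 + U^2 = 3^2 + 5^2 = 9 + 25 = 34, not 32  false
C12: Z = -13, T = 4; -13 ≤ 4  true

Violated: 1, 5, and 11.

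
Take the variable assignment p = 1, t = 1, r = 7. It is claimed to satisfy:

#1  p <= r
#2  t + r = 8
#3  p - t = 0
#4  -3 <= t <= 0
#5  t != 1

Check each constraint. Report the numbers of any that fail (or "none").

Constraints 4 and 5 are violated.

#1 p = 1, r = 7; 1 ≤ 7 — holds.
#2 t + r = 1 + 7 = 8 — holds.
#3 p - t = 1 - 1 = 0 — holds.
#4 t = 1 is outside [-3, 0] — does not hold.
#5 t = 1, but 1 is required to differ — does not hold.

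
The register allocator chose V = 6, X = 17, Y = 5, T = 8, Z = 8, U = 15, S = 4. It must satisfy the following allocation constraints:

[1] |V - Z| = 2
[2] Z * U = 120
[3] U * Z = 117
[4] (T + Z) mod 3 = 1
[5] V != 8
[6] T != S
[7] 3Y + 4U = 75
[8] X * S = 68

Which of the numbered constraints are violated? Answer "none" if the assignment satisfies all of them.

[1] |6 - 8| = 2 — satisfied.
[2] Z * U = 8 * 15 = 120 — satisfied.
[3] U * Z = 15 * 8 = 120, not 117 — violated.
[4] T + Z = 16; 16 mod 3 = 1 — satisfied.
[5] V = 6, and 6 ≠ 8 — satisfied.
[6] T = 8, S = 4; distinct — satisfied.
[7] 3Y + 4U = 3(5) + 4(15) = 75 — satisfied.
[8] X * S = 17 * 4 = 68 — satisfied.

The assignment fails constraint 3.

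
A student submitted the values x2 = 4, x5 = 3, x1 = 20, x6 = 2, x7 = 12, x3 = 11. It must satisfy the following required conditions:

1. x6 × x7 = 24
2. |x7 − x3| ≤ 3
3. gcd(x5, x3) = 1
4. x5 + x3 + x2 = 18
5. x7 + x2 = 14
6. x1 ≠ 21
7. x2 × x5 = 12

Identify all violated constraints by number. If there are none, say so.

Violated: 5.

1. x6 × x7 = 2 × 12 = 24 — holds.
2. |12 − 11| = 1; 1 ≤ 3 — holds.
3. gcd(3, 11) = 1 — holds.
4. x5 + x3 + x2 = 3 + 11 + 4 = 18 — holds.
5. x7 + x2 = 12 + 4 = 16, not 14 — does not hold.
6. x1 = 20, and 20 ≠ 21 — holds.
7. x2 × x5 = 4 × 3 = 12 — holds.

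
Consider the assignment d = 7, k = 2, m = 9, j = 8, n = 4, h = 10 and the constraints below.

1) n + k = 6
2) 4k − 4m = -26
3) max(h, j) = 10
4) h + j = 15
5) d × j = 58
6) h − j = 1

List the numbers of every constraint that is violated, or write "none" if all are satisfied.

Violated: 2, 4, 5, 6.

1) n + k = 4 + 2 = 6  OK
2) 4k − 4m = 4(2) − 4(9) = -28, not -26  FAIL
3) max(10, 8) = 10  OK
4) h + j = 10 + 8 = 18, not 15  FAIL
5) d × j = 7 × 8 = 56, not 58  FAIL
6) h − j = 10 − 8 = 2, not 1  FAIL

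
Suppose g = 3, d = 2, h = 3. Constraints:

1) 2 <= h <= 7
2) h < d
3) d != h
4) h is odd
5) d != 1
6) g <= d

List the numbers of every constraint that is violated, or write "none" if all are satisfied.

Violated: 2 and 6.

1) h = 3 lies in [2, 7] — OK.
2) h = 3, d = 2; 3 ≥ 2 (want <) — violated.
3) d = 2, h = 3; distinct — OK.
4) h = 3 is odd — OK.
5) d = 2, and 2 ≠ 1 — OK.
6) g = 3, d = 2; 3 > 2 (want ≤) — violated.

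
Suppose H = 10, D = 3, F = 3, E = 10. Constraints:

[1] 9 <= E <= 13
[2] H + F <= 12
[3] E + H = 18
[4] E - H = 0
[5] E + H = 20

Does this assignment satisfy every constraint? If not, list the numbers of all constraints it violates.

The assignment fails constraints 2, 3.

[1] E = 10 lies in [9, 13] — OK.
[2] H + F = 10 + 3 = 13; 13 > 12, bound 12 not met — violated.
[3] E + H = 10 + 10 = 20, not 18 — violated.
[4] E - H = 10 - 10 = 0 — OK.
[5] E + H = 10 + 10 = 20 — OK.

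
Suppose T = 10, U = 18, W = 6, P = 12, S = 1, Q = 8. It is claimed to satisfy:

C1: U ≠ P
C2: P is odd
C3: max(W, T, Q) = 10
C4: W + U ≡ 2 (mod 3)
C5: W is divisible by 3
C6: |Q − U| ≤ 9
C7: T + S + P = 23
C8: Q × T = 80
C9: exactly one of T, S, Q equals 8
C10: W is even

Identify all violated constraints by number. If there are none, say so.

C1: U = 18, P = 12; distinct  ✔
C2: P = 12 is even  ✘
C3: max(6, 10, 8) = 10  ✔
C4: W + U = 24; 24 mod 3 = 0, not 2  ✘
C5: 6 / 3 = 2, so 3 divides 6  ✔
C6: |8 − 18| = 10; 10 > 9, exceeds bound 9  ✘
C7: T + S + P = 10 + 1 + 12 = 23  ✔
C8: Q × T = 8 × 10 = 80  ✔
C9: T=10, S=1, Q=8; 1 of them equals 8  ✔
C10: W = 6 is even  ✔

Violated: 2, 4, and 6.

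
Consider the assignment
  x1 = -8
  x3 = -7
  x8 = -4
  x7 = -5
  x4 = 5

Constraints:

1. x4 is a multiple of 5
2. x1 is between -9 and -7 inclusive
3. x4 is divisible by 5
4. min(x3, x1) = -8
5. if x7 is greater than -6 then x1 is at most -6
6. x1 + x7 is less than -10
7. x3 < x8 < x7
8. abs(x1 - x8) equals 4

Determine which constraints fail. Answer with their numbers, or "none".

Violated: 7.

1. 5 / 5 = 1, so 5 divides 5 — holds.
2. x1 = -8 lies in [-9, -7] — holds.
3. 5 / 5 = 1, so 5 divides 5 — holds.
4. min(-7, -8) = -8 — holds.
5. x7 = -5 > -6, so we need x1 ≤ -6; x1 = -8 ≤ -6 — holds.
6. x1 + x7 = -8 + (-5) = -13; -13 < -10 — holds.
7. values -7, -4, -5; x8 = -4 is not < x7 = -5 — fails.
8. abs(-8 - (-4)) = 4 — holds.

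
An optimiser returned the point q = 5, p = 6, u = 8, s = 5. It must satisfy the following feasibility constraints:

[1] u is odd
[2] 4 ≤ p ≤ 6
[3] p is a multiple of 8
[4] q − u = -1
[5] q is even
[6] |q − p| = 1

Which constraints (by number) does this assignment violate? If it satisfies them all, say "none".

Constraints 1, 3, 4, and 5 do not hold.

[1] u = 8 is even  false
[2] p = 6 lies in [4, 6]  true
[3] 6 = 8×0 + 6, so 8 does not divide 6  false
[4] q − u = 5 − 8 = -3, not -1  false
[5] q = 5 is odd  false
[6] |5 − 6| = 1  true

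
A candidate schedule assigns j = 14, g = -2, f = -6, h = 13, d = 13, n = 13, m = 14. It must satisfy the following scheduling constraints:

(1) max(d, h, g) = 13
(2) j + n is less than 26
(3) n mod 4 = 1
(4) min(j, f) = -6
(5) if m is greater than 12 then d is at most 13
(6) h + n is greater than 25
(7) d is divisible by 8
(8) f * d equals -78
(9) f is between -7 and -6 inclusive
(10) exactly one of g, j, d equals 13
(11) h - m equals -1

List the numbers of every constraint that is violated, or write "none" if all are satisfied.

Constraints 2, 7 are violated.

(1) max(13, 13, -2) = 13 — satisfied.
(2) j + n = 14 + 13 = 27; 27 ≥ 26, bound 26 not met — violated.
(3) 13 mod 4 = 1 — satisfied.
(4) min(14, -6) = -6 — satisfied.
(5) m = 14 > 12, so we need d ≤ 13; d = 13 ≤ 13 — satisfied.
(6) h + n = 13 + 13 = 26; 26 > 25 — satisfied.
(7) 13 = 8*1 + 5, so 8 does not divide 13 — violated.
(8) f * d = -6 * 13 = -78 — satisfied.
(9) f = -6 lies in [-7, -6] — satisfied.
(10) g=-2, j=14, d=13; 1 of them equals 13 — satisfied.
(11) h - m = 13 - 14 = -1 — satisfied.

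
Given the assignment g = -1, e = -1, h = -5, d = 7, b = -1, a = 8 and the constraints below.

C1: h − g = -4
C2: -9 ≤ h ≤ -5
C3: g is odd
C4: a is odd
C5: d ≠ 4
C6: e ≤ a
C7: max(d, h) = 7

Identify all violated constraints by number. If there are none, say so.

C1: h − g = -5 − (-1) = -4 — OK.
C2: h = -5 lies in [-9, -5] — OK.
C3: g = -1 is odd — OK.
C4: a = 8 is even — violated.
C5: d = 7, and 7 ≠ 4 — OK.
C6: e = -1, a = 8; -1 ≤ 8 — OK.
C7: max(7, -5) = 7 — OK.

The assignment fails constraint 4.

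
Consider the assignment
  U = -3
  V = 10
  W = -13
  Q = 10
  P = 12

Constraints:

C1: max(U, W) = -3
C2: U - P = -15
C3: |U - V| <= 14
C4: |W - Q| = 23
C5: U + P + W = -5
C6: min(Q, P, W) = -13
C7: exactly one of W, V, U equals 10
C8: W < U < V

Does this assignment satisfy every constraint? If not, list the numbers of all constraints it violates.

Constraint 5 is violated.

C1: max(-3, -13) = -3  holds
C2: U - P = -3 - 12 = -15  holds
C3: |-3 - 10| = 13; 13 ≤ 14  holds
C4: |-13 - 10| = 23  holds
C5: U + P + W = -3 + 12 + (-13) = -4, not -5  fails
C6: min(10, 12, -13) = -13  holds
C7: W=-13, V=10, U=-3; 1 of them equals 10  holds
C8: values -13 < -3 < 10  holds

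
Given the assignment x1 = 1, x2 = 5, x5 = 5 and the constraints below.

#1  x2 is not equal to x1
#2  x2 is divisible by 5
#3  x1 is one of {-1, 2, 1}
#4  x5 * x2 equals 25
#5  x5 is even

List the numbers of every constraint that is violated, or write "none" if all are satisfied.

Constraint 5 does not hold.

#1 x2 = 5, x1 = 1; distinct — holds.
#2 5 / 5 = 1, so 5 divides 5 — holds.
#3 x1 = 1 is in {-1, 2, 1} — holds.
#4 x5 * x2 = 5 * 5 = 25 — holds.
#5 x5 = 5 is odd — does not hold.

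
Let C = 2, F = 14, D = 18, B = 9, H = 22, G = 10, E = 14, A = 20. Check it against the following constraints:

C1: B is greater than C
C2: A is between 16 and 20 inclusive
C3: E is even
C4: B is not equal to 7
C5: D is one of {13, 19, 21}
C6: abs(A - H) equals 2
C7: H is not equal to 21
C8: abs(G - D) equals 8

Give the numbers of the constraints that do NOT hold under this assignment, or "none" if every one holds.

C1: B = 9, C = 2; 9 > 2  ✔
C2: A = 20 lies in [16, 20]  ✔
C3: E = 14 is even  ✔
C4: B = 9, and 9 ≠ 7  ✔
C5: D = 18 is not in {13, 19, 21}  ✘
C6: abs(20 - 22) = 2  ✔
C7: H = 22, and 22 ≠ 21  ✔
C8: abs(10 - 18) = 8  ✔

No — constraint 5 is not satisfied.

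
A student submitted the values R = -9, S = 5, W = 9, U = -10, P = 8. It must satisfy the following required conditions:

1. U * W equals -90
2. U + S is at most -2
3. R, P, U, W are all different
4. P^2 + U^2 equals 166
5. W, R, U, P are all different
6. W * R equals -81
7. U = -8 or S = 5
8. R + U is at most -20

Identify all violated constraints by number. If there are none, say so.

1. U * W = -10 * 9 = -90 — OK.
2. U + S = -10 + 5 = -5; -5 ≤ -2 — OK.
3. values -9, 8, -10, 9 are pairwise distinct — OK.
4. P^2 + U^2 = 8^2 + (-10)^2 = 64 + 100 = 164, not 166 — violated.
5. values 9, -9, -10, 8 are pairwise distinct — OK.
6. W * R = 9 * (-9) = -81 — OK.
7. U = -10 ≠ -8, but S = 5 = 5 (second disjunct) — OK.
8. R + U = -9 + (-10) = -19; -19 > -20, bound -20 not met — violated.

Constraints 4 and 8 do not hold.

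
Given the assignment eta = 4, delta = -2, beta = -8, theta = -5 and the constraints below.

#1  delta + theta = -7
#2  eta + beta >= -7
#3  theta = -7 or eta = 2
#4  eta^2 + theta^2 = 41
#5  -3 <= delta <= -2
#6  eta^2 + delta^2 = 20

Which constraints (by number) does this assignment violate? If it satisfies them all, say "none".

No — constraint 3 is not satisfied.

#1 delta + theta = -2 + (-5) = -7  OK
#2 eta + beta = 4 + (-8) = -4; -4 ≥ -7  OK
#3 theta = -5 ≠ -7 and eta = 4 ≠ 2; both disjuncts false  FAIL
#4 eta^2 + theta^2 = 4^2 + (-5)^2 = 16 + 25 = 41  OK
#5 delta = -2 lies in [-3, -2]  OK
#6 eta^2 + delta^2 = 4^2 + (-2)^2 = 16 + 4 = 20  OK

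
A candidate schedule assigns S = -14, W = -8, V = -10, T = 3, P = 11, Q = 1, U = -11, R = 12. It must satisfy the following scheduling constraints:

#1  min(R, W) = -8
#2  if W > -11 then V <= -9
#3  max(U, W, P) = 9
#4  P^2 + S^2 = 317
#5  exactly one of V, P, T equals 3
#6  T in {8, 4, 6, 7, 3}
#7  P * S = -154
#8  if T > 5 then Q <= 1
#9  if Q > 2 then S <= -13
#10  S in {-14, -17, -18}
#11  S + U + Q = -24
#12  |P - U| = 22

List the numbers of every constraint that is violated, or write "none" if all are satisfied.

Constraint 3 is violated.

#1 min(12, -8) = -8 — OK.
#2 W = -8 > -11, so we need V ≤ -9; V = -10 ≤ -9 — OK.
#3 max(-11, -8, 11) = 11, not 9 — violated.
#4 P^2 + S^2 = 11^2 + (-14)^2 = 121 + 196 = 317 — OK.
#5 V=-10, P=11, T=3; 1 of them equals 3 — OK.
#6 T = 3 is in {8, 4, 6, 7, 3} — OK.
#7 P * S = 11 * (-14) = -154 — OK.
#8 T = 3, not > 5; antecedent false, conditional vacuously true — OK.
#9 Q = 1, not > 2; antecedent false, conditional vacuously true — OK.
#10 S = -14 is in {-14, -17, -18} — OK.
#11 S + U + Q = -14 + (-11) + 1 = -24 — OK.
#12 |11 - (-11)| = 22 — OK.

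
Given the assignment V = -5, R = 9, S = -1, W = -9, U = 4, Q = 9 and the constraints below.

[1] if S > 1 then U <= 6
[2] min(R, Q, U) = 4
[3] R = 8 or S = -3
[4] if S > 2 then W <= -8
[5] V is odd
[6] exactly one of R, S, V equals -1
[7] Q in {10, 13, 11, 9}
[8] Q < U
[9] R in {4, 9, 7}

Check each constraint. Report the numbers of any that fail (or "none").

[1] S = -1, not > 1; antecedent false, conditional vacuously true  OK
[2] min(9, 9, 4) = 4  OK
[3] R = 9 ≠ 8 and S = -1 ≠ -3; both disjuncts false  FAIL
[4] S = -1, not > 2; antecedent false, conditional vacuously true  OK
[5] V = -5 is odd  OK
[6] R=9, S=-1, V=-5; 1 of them equals -1  OK
[7] Q = 9 is in {10, 13, 11, 9}  OK
[8] Q = 9, U = 4; 9 ≥ 4 (want <)  FAIL
[9] R = 9 is in {4, 9, 7}  OK

Violated: 3 and 8.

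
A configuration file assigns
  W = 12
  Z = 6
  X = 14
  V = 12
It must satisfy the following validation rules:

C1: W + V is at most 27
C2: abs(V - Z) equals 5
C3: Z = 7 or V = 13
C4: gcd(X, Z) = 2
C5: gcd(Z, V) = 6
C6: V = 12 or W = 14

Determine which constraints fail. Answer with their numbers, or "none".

Constraints 2 and 3 are violated.

C1: W + V = 12 + 12 = 24; 24 ≤ 27 — holds.
C2: abs(12 - 6) = 6, not 5 — fails.
C3: Z = 6 ≠ 7 and V = 12 ≠ 13; both disjuncts false — fails.
C4: gcd(14, 6) = 2 — holds.
C5: gcd(6, 12) = 6 — holds.
C6: V = 12 = 12 (first disjunct) — holds.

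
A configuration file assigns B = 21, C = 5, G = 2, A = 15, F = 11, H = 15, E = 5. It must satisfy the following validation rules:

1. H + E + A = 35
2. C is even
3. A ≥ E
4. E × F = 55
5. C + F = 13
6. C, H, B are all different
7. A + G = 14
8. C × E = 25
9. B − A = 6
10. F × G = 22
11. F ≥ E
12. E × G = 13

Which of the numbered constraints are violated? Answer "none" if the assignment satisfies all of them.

Constraints 2, 5, 7, 12 are violated.

1. H + E + A = 15 + 5 + 15 = 35  ✔
2. C = 5 is odd  ✘
3. A = 15, E = 5; 15 ≥ 5  ✔
4. E × F = 5 × 11 = 55  ✔
5. C + F = 5 + 11 = 16, not 13  ✘
6. values 5, 15, 21 are pairwise distinct  ✔
7. A + G = 15 + 2 = 17, not 14  ✘
8. C × E = 5 × 5 = 25  ✔
9. B − A = 21 − 15 = 6  ✔
10. F × G = 11 × 2 = 22  ✔
11. F = 11, E = 5; 11 ≥ 5  ✔
12. E × G = 5 × 2 = 10, not 13  ✘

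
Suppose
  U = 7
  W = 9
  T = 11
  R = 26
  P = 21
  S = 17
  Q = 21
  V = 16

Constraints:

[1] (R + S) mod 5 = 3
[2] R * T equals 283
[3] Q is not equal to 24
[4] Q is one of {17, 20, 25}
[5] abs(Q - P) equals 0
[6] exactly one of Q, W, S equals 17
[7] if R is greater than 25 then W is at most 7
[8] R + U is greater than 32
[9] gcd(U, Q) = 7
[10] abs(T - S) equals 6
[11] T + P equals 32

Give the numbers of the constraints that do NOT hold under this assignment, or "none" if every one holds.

[1] R + S = 43; 43 mod 5 = 3 — holds.
[2] R * T = 26 * 11 = 286, not 283 — does not hold.
[3] Q = 21, and 21 ≠ 24 — holds.
[4] Q = 21 is not in {17, 20, 25} — does not hold.
[5] abs(21 - 21) = 0 — holds.
[6] Q=21, W=9, S=17; 1 of them equals 17 — holds.
[7] R = 26 > 25, so we need W ≤ 7; but W = 9 > 7 — does not hold.
[8] R + U = 26 + 7 = 33; 33 > 32 — holds.
[9] gcd(7, 21) = 7 — holds.
[10] abs(11 - 17) = 6 — holds.
[11] T + P = 11 + 21 = 32 — holds.

No — constraints 2, 4, and 7 are not satisfied.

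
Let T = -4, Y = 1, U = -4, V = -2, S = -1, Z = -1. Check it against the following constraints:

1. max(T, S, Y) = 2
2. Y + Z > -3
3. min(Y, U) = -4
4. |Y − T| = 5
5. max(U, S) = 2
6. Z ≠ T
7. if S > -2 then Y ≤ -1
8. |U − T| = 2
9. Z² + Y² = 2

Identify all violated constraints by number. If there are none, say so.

Constraints 1, 5, 7, 8 do not hold.

1. max(-4, -1, 1) = 1, not 2 — violated.
2. Y + Z = 1 + (-1) = 0; 0 > -3 — OK.
3. min(1, -4) = -4 — OK.
4. |1 − (-4)| = 5 — OK.
5. max(-4, -1) = -1, not 2 — violated.
6. Z = -1, T = -4; distinct — OK.
7. S = -1 > -2, so we need Y ≤ -1; but Y = 1 > -1 — violated.
8. |-4 − (-4)| = 0, not 2 — violated.
9. Z² + Y² = (-1)² + 1² = 1 + 1 = 2 — OK.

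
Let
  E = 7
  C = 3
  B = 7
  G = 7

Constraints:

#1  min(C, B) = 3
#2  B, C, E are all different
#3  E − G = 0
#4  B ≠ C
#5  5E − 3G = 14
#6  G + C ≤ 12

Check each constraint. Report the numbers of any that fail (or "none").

#1 min(3, 7) = 3  OK
#2 B = E = 7, not all different  FAIL
#3 E − G = 7 − 7 = 0  OK
#4 B = 7, C = 3; distinct  OK
#5 5E − 3G = 5(7) − 3(7) = 14  OK
#6 G + C = 7 + 3 = 10; 10 ≤ 12  OK

Violated: 2.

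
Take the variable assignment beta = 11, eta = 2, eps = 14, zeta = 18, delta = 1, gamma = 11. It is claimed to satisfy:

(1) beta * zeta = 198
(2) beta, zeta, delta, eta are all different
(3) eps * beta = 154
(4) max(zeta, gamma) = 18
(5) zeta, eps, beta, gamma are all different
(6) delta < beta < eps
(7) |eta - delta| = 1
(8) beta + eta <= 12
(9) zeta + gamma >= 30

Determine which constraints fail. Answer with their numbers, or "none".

Constraints 5, 8, and 9 are violated.

(1) beta * zeta = 11 * 18 = 198  true
(2) values 11, 18, 1, 2 are pairwise distinct  true
(3) eps * beta = 14 * 11 = 154  true
(4) max(18, 11) = 18  true
(5) beta = gamma = 11, not all different  false
(6) values 1 < 11 < 14  true
(7) |2 - 1| = 1  true
(8) beta + eta = 11 + 2 = 13; 13 > 12, bound 12 not met  false
(9) zeta + gamma = 18 + 11 = 29; 29 < 30, bound 30 not met  false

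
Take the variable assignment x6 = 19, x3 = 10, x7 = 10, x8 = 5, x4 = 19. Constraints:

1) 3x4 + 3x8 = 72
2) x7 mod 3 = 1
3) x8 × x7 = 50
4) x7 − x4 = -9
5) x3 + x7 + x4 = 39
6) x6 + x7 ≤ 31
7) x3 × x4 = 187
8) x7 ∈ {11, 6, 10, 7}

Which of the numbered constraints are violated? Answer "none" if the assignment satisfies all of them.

Constraint 7 is violated.

1) 3x4 + 3x8 = 3(19) + 3(5) = 72  ✓
2) 10 mod 3 = 1  ✓
3) x8 × x7 = 5 × 10 = 50  ✓
4) x7 − x4 = 10 − 19 = -9  ✓
5) x3 + x7 + x4 = 10 + 10 + 19 = 39  ✓
6) x6 + x7 = 19 + 10 = 29; 29 ≤ 31  ✓
7) x3 × x4 = 10 × 19 = 190, not 187  ✗
8) x7 = 10 is in {11, 6, 10, 7}  ✓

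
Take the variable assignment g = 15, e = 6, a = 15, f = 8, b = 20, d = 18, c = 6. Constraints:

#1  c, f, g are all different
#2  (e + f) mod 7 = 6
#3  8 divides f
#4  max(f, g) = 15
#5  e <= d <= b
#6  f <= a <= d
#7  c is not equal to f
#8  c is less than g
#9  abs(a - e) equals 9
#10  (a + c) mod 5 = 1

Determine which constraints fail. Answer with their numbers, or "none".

Constraint 2 does not hold.

#1 values 6, 8, 15 are pairwise distinct  yes
#2 e + f = 14; 14 mod 7 = 0, not 6  no
#3 8 / 8 = 1, so 8 divides 8  yes
#4 max(8, 15) = 15  yes
#5 values 6 <= 18 <= 20  yes
#6 values 8 <= 15 <= 18  yes
#7 c = 6, f = 8; distinct  yes
#8 c = 6, g = 15; 6 < 15  yes
#9 abs(15 - 6) = 9  yes
#10 a + c = 21; 21 mod 5 = 1  yes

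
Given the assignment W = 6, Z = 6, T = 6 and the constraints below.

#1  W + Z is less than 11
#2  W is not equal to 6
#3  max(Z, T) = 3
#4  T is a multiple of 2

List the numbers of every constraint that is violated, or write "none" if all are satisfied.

Constraints 1, 2, and 3 are violated.

#1 W + Z = 6 + 6 = 12; 12 ≥ 11, bound 11 not met — fails.
#2 W = 6, but 6 is required to differ — fails.
#3 max(6, 6) = 6, not 3 — fails.
#4 6 / 2 = 3, so 2 divides 6 — holds.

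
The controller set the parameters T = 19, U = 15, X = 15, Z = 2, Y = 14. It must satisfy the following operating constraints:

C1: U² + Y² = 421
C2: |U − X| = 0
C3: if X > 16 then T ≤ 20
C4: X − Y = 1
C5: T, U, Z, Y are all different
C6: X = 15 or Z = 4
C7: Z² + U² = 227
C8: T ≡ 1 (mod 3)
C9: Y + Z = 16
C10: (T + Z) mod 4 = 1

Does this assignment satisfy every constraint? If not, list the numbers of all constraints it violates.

C1: U² + Y² = 15² + 14² = 225 + 196 = 421 — holds.
C2: |15 − 15| = 0 — holds.
C3: X = 15, not > 16; antecedent false, conditional vacuously true — holds.
C4: X − Y = 15 − 14 = 1 — holds.
C5: values 19, 15, 2, 14 are pairwise distinct — holds.
C6: X = 15 = 15 (first disjunct) — holds.
C7: Z² + U² = 2² + 15² = 4 + 225 = 229, not 227 — fails.
C8: 19 mod 3 = 1 — holds.
C9: Y + Z = 14 + 2 = 16 — holds.
C10: T + Z = 21; 21 mod 4 = 1 — holds.

The assignment fails constraint 7.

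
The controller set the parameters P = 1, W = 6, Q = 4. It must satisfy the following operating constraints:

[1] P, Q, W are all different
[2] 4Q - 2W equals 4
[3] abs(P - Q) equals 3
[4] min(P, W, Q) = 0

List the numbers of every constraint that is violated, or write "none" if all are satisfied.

No — constraint 4 is not satisfied.

[1] values 1, 4, 6 are pairwise distinct — holds.
[2] 4Q - 2W = 4(4) - 2(6) = 4 — holds.
[3] abs(1 - 4) = 3 — holds.
[4] min(1, 6, 4) = 1, not 0 — does not hold.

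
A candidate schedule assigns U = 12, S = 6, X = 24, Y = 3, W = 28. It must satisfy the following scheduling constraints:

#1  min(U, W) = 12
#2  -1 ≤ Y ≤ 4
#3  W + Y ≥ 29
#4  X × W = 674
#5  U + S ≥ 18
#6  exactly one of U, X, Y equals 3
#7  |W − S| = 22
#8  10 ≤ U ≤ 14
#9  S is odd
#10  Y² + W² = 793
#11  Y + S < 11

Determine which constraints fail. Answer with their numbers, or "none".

Constraints 4 and 9 are violated.

#1 min(12, 28) = 12 — OK.
#2 Y = 3 lies in [-1, 4] — OK.
#3 W + Y = 28 + 3 = 31; 31 ≥ 29 — OK.
#4 X × W = 24 × 28 = 672, not 674 — violated.
#5 U + S = 12 + 6 = 18; 18 ≥ 18 — OK.
#6 U=12, X=24, Y=3; 1 of them equals 3 — OK.
#7 |28 − 6| = 22 — OK.
#8 U = 12 lies in [10, 14] — OK.
#9 S = 6 is even — violated.
#10 Y² + W² = 3² + 28² = 9 + 784 = 793 — OK.
#11 Y + S = 3 + 6 = 9; 9 < 11 — OK.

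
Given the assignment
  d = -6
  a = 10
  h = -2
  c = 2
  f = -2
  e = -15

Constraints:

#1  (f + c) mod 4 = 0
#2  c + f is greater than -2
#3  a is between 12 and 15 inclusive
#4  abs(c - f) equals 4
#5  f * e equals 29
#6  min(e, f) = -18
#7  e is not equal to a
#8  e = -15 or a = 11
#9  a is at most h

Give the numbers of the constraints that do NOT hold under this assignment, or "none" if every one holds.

Constraints 3, 5, 6, and 9 do not hold.

#1 f + c = 0; 0 mod 4 = 0 — satisfied.
#2 c + f = 2 + (-2) = 0; 0 > -2 — satisfied.
#3 a = 10 is outside [12, 15] — violated.
#4 abs(2 - (-2)) = 4 — satisfied.
#5 f * e = -2 * (-15) = 30, not 29 — violated.
#6 min(-15, -2) = -15, not -18 — violated.
#7 e = -15, a = 10; distinct — satisfied.
#8 e = -15 = -15 (first disjunct) — satisfied.
#9 a = 10, h = -2; 10 > -2 (want ≤) — violated.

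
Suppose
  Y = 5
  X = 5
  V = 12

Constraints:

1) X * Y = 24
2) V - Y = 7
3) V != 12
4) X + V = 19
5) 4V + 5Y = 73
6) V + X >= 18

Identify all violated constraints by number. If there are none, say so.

1) X * Y = 5 * 5 = 25, not 24 — does not hold.
2) V - Y = 12 - 5 = 7 — holds.
3) V = 12, but 12 is required to differ — does not hold.
4) X + V = 5 + 12 = 17, not 19 — does not hold.
5) 4V + 5Y = 4(12) + 5(5) = 73 — holds.
6) V + X = 12 + 5 = 17; 17 < 18, bound 18 not met — does not hold.

No — constraints 1, 3, 4, 6 are not satisfied.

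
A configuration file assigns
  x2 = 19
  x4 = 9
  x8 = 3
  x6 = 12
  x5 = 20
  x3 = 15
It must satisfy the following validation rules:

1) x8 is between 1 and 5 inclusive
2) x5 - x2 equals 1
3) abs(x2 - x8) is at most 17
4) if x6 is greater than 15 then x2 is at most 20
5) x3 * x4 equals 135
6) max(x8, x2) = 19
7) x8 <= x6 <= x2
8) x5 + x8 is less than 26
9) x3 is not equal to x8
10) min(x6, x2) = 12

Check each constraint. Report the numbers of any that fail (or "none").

1) x8 = 3 lies in [1, 5]  yes
2) x5 - x2 = 20 - 19 = 1  yes
3) abs(19 - 3) = 16; 16 ≤ 17  yes
4) x6 = 12, not > 15; antecedent false, conditional vacuously true  yes
5) x3 * x4 = 15 * 9 = 135  yes
6) max(3, 19) = 19  yes
7) values 3 <= 12 <= 19  yes
8) x5 + x8 = 20 + 3 = 23; 23 < 26  yes
9) x3 = 15, x8 = 3; distinct  yes
10) min(12, 19) = 12  yes

Yes — all constraints hold.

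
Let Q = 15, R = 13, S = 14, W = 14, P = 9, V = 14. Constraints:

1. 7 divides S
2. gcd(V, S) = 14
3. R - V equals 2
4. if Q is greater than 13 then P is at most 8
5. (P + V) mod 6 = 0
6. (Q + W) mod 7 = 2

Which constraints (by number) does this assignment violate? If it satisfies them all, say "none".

1. 14 / 7 = 2, so 7 divides 14  holds
2. gcd(14, 14) = 14  holds
3. R - V = 13 - 14 = -1, not 2  fails
4. Q = 15 > 13, so we need P ≤ 8; but P = 9 > 8  fails
5. P + V = 23; 23 mod 6 = 5, not 0  fails
6. Q + W = 29; 29 mod 7 = 1, not 2  fails

Constraints 3, 4, 5, 6 are violated.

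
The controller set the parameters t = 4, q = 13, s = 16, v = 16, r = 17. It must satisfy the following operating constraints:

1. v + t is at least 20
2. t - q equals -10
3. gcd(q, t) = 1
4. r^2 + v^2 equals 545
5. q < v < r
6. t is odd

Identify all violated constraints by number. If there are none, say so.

No — constraints 2 and 6 are not satisfied.

1. v + t = 16 + 4 = 20; 20 ≥ 20 — OK.
2. t - q = 4 - 13 = -9, not -10 — violated.
3. gcd(13, 4) = 1 — OK.
4. r^2 + v^2 = 17^2 + 16^2 = 289 + 256 = 545 — OK.
5. values 13 < 16 < 17 — OK.
6. t = 4 is even — violated.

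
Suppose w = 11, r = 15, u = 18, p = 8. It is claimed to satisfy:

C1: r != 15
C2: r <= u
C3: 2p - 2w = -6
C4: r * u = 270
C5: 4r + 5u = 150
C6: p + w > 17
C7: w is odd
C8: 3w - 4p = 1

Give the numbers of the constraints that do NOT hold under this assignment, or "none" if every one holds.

Violated: 1.

C1: r = 15, but 15 is required to differ  FAIL
C2: r = 15, u = 18; 15 ≤ 18  OK
C3: 2p - 2w = 2(8) - 2(11) = -6  OK
C4: r * u = 15 * 18 = 270  OK
C5: 4r + 5u = 4(15) + 5(18) = 150  OK
C6: p + w = 8 + 11 = 19; 19 > 17  OK
C7: w = 11 is odd  OK
C8: 3w - 4p = 3(11) - 4(8) = 1  OK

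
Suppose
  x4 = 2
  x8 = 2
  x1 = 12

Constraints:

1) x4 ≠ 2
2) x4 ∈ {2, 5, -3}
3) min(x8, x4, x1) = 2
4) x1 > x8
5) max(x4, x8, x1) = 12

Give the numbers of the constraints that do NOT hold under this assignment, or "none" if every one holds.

1) x4 = 2, but 2 is required to differ  no
2) x4 = 2 is in {2, 5, -3}  yes
3) min(2, 2, 12) = 2  yes
4) x1 = 12, x8 = 2; 12 > 2  yes
5) max(2, 2, 12) = 12  yes

The assignment fails constraint 1.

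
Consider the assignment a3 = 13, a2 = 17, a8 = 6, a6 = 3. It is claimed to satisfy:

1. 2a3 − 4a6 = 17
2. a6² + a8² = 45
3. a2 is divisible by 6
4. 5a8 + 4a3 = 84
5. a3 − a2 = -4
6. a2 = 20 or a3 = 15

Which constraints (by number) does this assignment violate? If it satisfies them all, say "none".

1. 2a3 − 4a6 = 2(13) − 4(3) = 14, not 17 — fails.
2. a6² + a8² = 3² + 6² = 9 + 36 = 45 — holds.
3. 17 = 6×2 + 5, so 6 does not divide 17 — fails.
4. 5a8 + 4a3 = 5(6) + 4(13) = 82, not 84 — fails.
5. a3 − a2 = 13 − 17 = -4 — holds.
6. a2 = 17 ≠ 20 and a3 = 13 ≠ 15; both disjuncts false — fails.

Constraints 1, 3, 4, and 6 are violated.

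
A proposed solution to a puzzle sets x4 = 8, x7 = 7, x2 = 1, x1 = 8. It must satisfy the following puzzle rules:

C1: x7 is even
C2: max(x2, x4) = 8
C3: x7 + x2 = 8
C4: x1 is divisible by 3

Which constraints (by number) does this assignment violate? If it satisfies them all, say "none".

C1: x7 = 7 is odd  false
C2: max(1, 8) = 8  true
C3: x7 + x2 = 7 + 1 = 8  true
C4: 8 = 3×2 + 2, so 3 does not divide 8  false

Constraints 1, 4 are violated.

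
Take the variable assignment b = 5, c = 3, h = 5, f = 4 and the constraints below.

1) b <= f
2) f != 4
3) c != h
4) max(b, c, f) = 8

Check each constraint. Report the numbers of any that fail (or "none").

1) b = 5, f = 4; 5 > 4 (want ≤)  ✘
2) f = 4, but 4 is required to differ  ✘
3) c = 3, h = 5; distinct  ✔
4) max(5, 3, 4) = 5, not 8  ✘

The assignment fails constraints 1, 2, and 4.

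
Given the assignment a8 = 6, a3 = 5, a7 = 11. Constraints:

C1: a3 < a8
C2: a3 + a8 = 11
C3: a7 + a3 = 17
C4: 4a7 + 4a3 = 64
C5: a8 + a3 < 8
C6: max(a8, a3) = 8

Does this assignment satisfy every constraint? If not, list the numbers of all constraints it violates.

C1: a3 = 5, a8 = 6; 5 < 6  yes
C2: a3 + a8 = 5 + 6 = 11  yes
C3: a7 + a3 = 11 + 5 = 16, not 17  no
C4: 4a7 + 4a3 = 4(11) + 4(5) = 64  yes
C5: a8 + a3 = 6 + 5 = 11; 11 ≥ 8, bound 8 not met  no
C6: max(6, 5) = 6, not 8  no

No — constraints 3, 5, 6 are not satisfied.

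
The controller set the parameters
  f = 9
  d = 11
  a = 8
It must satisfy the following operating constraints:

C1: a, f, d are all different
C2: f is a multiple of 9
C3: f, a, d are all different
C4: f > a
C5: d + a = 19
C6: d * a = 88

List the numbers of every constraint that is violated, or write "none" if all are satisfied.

Yes — all constraints hold.

C1: values 8, 9, 11 are pairwise distinct  ✔
C2: 9 / 9 = 1, so 9 divides 9  ✔
C3: values 9, 8, 11 are pairwise distinct  ✔
C4: f = 9, a = 8; 9 > 8  ✔
C5: d + a = 11 + 8 = 19  ✔
C6: d * a = 11 * 8 = 88  ✔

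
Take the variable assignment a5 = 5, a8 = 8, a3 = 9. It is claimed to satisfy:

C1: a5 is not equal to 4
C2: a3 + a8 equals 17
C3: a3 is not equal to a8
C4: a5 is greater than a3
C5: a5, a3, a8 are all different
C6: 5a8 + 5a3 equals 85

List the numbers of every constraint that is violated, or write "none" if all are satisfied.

C1: a5 = 5, and 5 ≠ 4  yes
C2: a3 + a8 = 9 + 8 = 17  yes
C3: a3 = 9, a8 = 8; distinct  yes
C4: a5 = 5, a3 = 9; 5 ≤ 9 (want >)  no
C5: values 5, 9, 8 are pairwise distinct  yes
C6: 5a8 + 5a3 = 5(8) + 5(9) = 85  yes

No — constraint 4 is not satisfied.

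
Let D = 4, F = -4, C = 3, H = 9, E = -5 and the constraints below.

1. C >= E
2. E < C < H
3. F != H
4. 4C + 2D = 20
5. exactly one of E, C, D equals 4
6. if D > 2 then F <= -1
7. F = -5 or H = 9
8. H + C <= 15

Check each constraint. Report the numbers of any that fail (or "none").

1. C = 3, E = -5; 3 ≥ -5  true
2. values -5 < 3 < 9  true
3. F = -4, H = 9; distinct  true
4. 4C + 2D = 4(3) + 2(4) = 20  true
5. E=-5, C=3, D=4; 1 of them equals 4  true
6. D = 4 > 2, so we need F ≤ -1; F = -4 ≤ -1  true
7. F = -4 ≠ -5, but H = 9 = 9 (second disjunct)  true
8. H + C = 9 + 3 = 12; 12 ≤ 15  true

None — every constraint holds.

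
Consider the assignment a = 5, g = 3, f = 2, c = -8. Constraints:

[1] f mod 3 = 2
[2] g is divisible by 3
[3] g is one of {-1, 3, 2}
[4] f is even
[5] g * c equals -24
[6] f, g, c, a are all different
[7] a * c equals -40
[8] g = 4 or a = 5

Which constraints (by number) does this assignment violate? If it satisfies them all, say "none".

The assignment satisfies every constraint.

[1] 2 mod 3 = 2 — holds.
[2] 3 / 3 = 1, so 3 divides 3 — holds.
[3] g = 3 is in {-1, 3, 2} — holds.
[4] f = 2 is even — holds.
[5] g * c = 3 * (-8) = -24 — holds.
[6] values 2, 3, -8, 5 are pairwise distinct — holds.
[7] a * c = 5 * (-8) = -40 — holds.
[8] g = 3 ≠ 4, but a = 5 = 5 (second disjunct) — holds.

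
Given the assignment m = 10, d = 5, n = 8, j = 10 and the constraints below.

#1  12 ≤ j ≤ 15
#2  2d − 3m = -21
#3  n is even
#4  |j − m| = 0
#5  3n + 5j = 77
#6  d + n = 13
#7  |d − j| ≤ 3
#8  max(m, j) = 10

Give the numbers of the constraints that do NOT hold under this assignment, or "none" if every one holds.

#1 j = 10 is outside [12, 15] — does not hold.
#2 2d − 3m = 2(5) − 3(10) = -20, not -21 — does not hold.
#3 n = 8 is even — holds.
#4 |10 − 10| = 0 — holds.
#5 3n + 5j = 3(8) + 5(10) = 74, not 77 — does not hold.
#6 d + n = 5 + 8 = 13 — holds.
#7 |5 − 10| = 5; 5 > 3, exceeds bound 3 — does not hold.
#8 max(10, 10) = 10 — holds.

Constraints 1, 2, 5, 7 do not hold.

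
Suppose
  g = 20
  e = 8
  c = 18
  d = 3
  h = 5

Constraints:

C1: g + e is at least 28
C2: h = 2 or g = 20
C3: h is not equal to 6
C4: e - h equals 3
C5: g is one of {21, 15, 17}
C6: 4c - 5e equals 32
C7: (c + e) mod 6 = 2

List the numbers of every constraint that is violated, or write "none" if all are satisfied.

C1: g + e = 20 + 8 = 28; 28 ≥ 28 — holds.
C2: h = 5 ≠ 2, but g = 20 = 20 (second disjunct) — holds.
C3: h = 5, and 5 ≠ 6 — holds.
C4: e - h = 8 - 5 = 3 — holds.
C5: g = 20 is not in {21, 15, 17} — fails.
C6: 4c - 5e = 4(18) - 5(8) = 32 — holds.
C7: c + e = 26; 26 mod 6 = 2 — holds.

Constraint 5 does not hold.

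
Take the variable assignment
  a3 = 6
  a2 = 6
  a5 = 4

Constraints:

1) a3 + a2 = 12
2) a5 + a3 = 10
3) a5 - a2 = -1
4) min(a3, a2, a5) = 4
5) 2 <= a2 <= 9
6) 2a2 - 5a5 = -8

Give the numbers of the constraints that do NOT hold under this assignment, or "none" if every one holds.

1) a3 + a2 = 6 + 6 = 12  ✓
2) a5 + a3 = 4 + 6 = 10  ✓
3) a5 - a2 = 4 - 6 = -2, not -1  ✗
4) min(6, 6, 4) = 4  ✓
5) a2 = 6 lies in [2, 9]  ✓
6) 2a2 - 5a5 = 2(6) - 5(4) = -8  ✓

Constraint 3 is violated.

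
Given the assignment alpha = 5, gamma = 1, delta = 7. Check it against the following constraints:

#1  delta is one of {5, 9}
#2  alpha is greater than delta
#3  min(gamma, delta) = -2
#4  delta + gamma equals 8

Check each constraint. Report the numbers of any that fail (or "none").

#1 delta = 7 is not in {5, 9} — violated.
#2 alpha = 5, delta = 7; 5 ≤ 7 (want >) — violated.
#3 min(1, 7) = 1, not -2 — violated.
#4 delta + gamma = 7 + 1 = 8 — OK.

Constraints 1, 2, 3 do not hold.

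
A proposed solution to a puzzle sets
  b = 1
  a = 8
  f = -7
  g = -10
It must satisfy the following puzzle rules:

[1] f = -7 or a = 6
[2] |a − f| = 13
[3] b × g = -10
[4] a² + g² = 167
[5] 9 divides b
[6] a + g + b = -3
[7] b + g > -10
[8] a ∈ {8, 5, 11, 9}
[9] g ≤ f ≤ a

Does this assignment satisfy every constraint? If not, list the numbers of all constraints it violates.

[1] f = -7 = -7 (first disjunct) — OK.
[2] |8 − (-7)| = 15, not 13 — violated.
[3] b × g = 1 × (-10) = -10 — OK.
[4] a² + g² = 8² + (-10)² = 64 + 100 = 164, not 167 — violated.
[5] 1 = 9×0 + 1, so 9 does not divide 1 — violated.
[6] a + g + b = 8 + (-10) + 1 = -1, not -3 — violated.
[7] b + g = 1 + (-10) = -9; -9 > -10 — OK.
[8] a = 8 is in {8, 5, 11, 9} — OK.
[9] values -10 ≤ -7 ≤ 8 — OK.

No — constraints 2, 4, 5, and 6 are not satisfied.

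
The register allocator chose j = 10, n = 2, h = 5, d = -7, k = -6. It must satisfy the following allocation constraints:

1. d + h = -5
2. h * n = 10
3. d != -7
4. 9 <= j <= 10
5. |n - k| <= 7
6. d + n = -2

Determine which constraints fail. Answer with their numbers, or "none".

The assignment fails constraints 1, 3, 5, 6.

1. d + h = -7 + 5 = -2, not -5 — does not hold.
2. h * n = 5 * 2 = 10 — holds.
3. d = -7, but -7 is required to differ — does not hold.
4. j = 10 lies in [9, 10] — holds.
5. |2 - (-6)| = 8; 8 > 7, exceeds bound 7 — does not hold.
6. d + n = -7 + 2 = -5, not -2 — does not hold.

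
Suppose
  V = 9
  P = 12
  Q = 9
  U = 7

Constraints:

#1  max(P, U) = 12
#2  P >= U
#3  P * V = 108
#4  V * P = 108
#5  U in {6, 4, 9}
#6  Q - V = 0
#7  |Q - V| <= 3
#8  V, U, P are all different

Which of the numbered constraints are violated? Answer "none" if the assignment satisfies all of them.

No — constraint 5 is not satisfied.

#1 max(12, 7) = 12 — holds.
#2 P = 12, U = 7; 12 ≥ 7 — holds.
#3 P * V = 12 * 9 = 108 — holds.
#4 V * P = 9 * 12 = 108 — holds.
#5 U = 7 is not in {6, 4, 9} — fails.
#6 Q - V = 9 - 9 = 0 — holds.
#7 |9 - 9| = 0; 0 ≤ 3 — holds.
#8 values 9, 7, 12 are pairwise distinct — holds.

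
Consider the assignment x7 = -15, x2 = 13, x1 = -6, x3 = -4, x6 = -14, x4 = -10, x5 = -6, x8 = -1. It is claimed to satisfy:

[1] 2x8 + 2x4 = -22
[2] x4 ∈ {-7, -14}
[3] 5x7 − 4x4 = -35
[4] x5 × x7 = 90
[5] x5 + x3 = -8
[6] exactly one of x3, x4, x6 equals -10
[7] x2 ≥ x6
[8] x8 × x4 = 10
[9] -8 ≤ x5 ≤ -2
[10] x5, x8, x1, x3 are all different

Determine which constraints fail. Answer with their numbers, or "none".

The assignment fails constraints 2, 5, 10.

[1] 2x8 + 2x4 = 2(-1) + 2(-10) = -22 — holds.
[2] x4 = -10 is not in {-7, -14} — does not hold.
[3] 5x7 − 4x4 = 5(-15) − 4(-10) = -35 — holds.
[4] x5 × x7 = -6 × (-15) = 90 — holds.
[5] x5 + x3 = -6 + (-4) = -10, not -8 — does not hold.
[6] x3=-4, x4=-10, x6=-14; 1 of them equals -10 — holds.
[7] x2 = 13, x6 = -14; 13 ≥ -14 — holds.
[8] x8 × x4 = -1 × (-10) = 10 — holds.
[9] x5 = -6 lies in [-8, -2] — holds.
[10] x5 = x1 = -6, not all different — does not hold.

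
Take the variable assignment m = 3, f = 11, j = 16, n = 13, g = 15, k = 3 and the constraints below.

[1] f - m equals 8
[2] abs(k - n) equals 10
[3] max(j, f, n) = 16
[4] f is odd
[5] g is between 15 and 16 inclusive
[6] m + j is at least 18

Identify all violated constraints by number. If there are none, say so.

[1] f - m = 11 - 3 = 8 — holds.
[2] abs(3 - 13) = 10 — holds.
[3] max(16, 11, 13) = 16 — holds.
[4] f = 11 is odd — holds.
[5] g = 15 lies in [15, 16] — holds.
[6] m + j = 3 + 16 = 19; 19 ≥ 18 — holds.

The assignment satisfies every constraint.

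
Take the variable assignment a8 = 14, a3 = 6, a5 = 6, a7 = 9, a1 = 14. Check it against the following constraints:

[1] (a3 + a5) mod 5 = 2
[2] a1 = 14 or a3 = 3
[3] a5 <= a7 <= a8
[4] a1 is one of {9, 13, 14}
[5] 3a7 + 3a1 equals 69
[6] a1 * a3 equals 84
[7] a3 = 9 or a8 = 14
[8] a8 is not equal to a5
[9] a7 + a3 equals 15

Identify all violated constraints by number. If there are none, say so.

No violations.

[1] a3 + a5 = 12; 12 mod 5 = 2  true
[2] a1 = 14 = 14 (first disjunct)  true
[3] values 6 <= 9 <= 14  true
[4] a1 = 14 is in {9, 13, 14}  true
[5] 3a7 + 3a1 = 3(9) + 3(14) = 69  true
[6] a1 * a3 = 14 * 6 = 84  true
[7] a3 = 6 ≠ 9, but a8 = 14 = 14 (second disjunct)  true
[8] a8 = 14, a5 = 6; distinct  true
[9] a7 + a3 = 9 + 6 = 15  true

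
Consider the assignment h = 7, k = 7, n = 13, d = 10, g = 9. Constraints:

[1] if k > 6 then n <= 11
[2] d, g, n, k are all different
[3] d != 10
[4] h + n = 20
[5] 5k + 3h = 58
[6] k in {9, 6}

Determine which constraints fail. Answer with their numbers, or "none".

Constraints 1, 3, 5, and 6 do not hold.

[1] k = 7 > 6, so we need n ≤ 11; but n = 13 > 11 — does not hold.
[2] values 10, 9, 13, 7 are pairwise distinct — holds.
[3] d = 10, but 10 is required to differ — does not hold.
[4] h + n = 7 + 13 = 20 — holds.
[5] 5k + 3h = 5(7) + 3(7) = 56, not 58 — does not hold.
[6] k = 7 is not in {9, 6} — does not hold.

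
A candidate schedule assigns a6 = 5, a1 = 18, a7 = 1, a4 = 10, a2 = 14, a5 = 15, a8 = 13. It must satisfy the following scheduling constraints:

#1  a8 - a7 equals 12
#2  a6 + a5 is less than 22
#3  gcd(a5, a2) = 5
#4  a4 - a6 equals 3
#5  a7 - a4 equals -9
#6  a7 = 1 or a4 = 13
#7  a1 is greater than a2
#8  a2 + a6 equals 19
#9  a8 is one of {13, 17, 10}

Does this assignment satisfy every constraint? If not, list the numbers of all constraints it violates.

Constraints 3 and 4 do not hold.

#1 a8 - a7 = 13 - 1 = 12 — OK.
#2 a6 + a5 = 5 + 15 = 20; 20 < 22 — OK.
#3 gcd(15, 14) = 1, not 5 — violated.
#4 a4 - a6 = 10 - 5 = 5, not 3 — violated.
#5 a7 - a4 = 1 - 10 = -9 — OK.
#6 a7 = 1 = 1 (first disjunct) — OK.
#7 a1 = 18, a2 = 14; 18 > 14 — OK.
#8 a2 + a6 = 14 + 5 = 19 — OK.
#9 a8 = 13 is in {13, 17, 10} — OK.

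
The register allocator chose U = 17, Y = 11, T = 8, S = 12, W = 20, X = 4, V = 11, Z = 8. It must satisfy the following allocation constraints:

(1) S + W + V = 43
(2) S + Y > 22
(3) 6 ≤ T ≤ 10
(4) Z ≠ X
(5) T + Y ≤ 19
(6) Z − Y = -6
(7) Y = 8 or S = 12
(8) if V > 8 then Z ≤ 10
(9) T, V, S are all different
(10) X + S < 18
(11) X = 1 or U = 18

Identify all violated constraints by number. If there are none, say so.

The assignment fails constraints 6 and 11.

(1) S + W + V = 12 + 20 + 11 = 43 — OK.
(2) S + Y = 12 + 11 = 23; 23 > 22 — OK.
(3) T = 8 lies in [6, 10] — OK.
(4) Z = 8, X = 4; distinct — OK.
(5) T + Y = 8 + 11 = 19; 19 ≤ 19 — OK.
(6) Z − Y = 8 − 11 = -3, not -6 — violated.
(7) Y = 11 ≠ 8, but S = 12 = 12 (second disjunct) — OK.
(8) V = 11 > 8, so we need Z ≤ 10; Z = 8 ≤ 10 — OK.
(9) values 8, 11, 12 are pairwise distinct — OK.
(10) X + S = 4 + 12 = 16; 16 < 18 — OK.
(11) X = 4 ≠ 1 and U = 17 ≠ 18; both disjuncts false — violated.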